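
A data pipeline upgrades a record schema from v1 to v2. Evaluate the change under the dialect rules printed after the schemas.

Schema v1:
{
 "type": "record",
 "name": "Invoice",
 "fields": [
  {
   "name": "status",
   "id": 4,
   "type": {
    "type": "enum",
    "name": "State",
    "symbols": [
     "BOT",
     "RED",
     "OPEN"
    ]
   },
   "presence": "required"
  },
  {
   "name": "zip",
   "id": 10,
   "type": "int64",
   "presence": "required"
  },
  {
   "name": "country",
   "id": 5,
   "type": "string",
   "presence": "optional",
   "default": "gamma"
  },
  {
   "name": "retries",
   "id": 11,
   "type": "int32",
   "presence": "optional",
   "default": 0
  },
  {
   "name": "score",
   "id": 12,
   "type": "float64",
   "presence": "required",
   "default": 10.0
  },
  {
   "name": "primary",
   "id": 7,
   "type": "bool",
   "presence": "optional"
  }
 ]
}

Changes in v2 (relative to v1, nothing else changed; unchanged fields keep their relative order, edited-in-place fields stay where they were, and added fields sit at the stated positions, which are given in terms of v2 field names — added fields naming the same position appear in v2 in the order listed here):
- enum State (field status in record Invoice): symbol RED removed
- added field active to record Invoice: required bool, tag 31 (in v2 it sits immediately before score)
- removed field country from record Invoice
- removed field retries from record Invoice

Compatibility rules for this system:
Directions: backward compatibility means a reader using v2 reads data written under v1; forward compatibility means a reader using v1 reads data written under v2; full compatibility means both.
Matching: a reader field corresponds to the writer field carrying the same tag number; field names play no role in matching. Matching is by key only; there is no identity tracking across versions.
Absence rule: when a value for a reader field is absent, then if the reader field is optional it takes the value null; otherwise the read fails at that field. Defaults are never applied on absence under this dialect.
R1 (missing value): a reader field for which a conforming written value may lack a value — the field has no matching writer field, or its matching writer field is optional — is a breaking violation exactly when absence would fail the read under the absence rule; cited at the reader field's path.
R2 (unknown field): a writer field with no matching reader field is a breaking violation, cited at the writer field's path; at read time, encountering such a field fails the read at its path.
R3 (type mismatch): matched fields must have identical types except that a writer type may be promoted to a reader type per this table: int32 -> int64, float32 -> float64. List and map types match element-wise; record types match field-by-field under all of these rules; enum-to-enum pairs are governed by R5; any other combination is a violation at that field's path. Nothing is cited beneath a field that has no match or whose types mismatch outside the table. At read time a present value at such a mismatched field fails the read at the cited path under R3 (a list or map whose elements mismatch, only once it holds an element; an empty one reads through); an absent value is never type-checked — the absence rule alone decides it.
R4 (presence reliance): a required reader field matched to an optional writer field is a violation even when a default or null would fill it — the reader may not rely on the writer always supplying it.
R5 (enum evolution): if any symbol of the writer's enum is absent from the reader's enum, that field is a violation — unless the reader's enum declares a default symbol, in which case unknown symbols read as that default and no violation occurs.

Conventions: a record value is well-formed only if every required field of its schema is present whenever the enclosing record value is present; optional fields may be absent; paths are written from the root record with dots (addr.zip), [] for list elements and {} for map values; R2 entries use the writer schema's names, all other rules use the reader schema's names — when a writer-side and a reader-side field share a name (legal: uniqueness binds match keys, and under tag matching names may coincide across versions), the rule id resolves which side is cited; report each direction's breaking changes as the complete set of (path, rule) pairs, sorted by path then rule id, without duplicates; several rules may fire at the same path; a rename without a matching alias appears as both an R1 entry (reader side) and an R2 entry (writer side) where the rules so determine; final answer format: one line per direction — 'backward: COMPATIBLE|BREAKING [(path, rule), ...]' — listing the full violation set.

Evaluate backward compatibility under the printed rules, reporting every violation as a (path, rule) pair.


the writer's type comes first in each Invoice pair
backward on Invoice — v2 reading data written by v1:
  status <- status (State -> State, writer required)
  zip <- zip (int64 -> int64, writer required)
  no writer field matches reader active
  score <- score (float64 -> float64, writer required)
  primary <- primary (bool -> bool, writer optional)
  writer field country has no reader counterpart
  writer field retries has no reader counterpart
  rule R1 violated at active
  rule R2 violated at country
  rule R2 violated at retries
  rule R5 violated at status
  => 4 violation(s): backward is BREAKING for Invoice

backward: BREAKING [(active, R1), (country, R2), (retries, R2), (status, R5)]


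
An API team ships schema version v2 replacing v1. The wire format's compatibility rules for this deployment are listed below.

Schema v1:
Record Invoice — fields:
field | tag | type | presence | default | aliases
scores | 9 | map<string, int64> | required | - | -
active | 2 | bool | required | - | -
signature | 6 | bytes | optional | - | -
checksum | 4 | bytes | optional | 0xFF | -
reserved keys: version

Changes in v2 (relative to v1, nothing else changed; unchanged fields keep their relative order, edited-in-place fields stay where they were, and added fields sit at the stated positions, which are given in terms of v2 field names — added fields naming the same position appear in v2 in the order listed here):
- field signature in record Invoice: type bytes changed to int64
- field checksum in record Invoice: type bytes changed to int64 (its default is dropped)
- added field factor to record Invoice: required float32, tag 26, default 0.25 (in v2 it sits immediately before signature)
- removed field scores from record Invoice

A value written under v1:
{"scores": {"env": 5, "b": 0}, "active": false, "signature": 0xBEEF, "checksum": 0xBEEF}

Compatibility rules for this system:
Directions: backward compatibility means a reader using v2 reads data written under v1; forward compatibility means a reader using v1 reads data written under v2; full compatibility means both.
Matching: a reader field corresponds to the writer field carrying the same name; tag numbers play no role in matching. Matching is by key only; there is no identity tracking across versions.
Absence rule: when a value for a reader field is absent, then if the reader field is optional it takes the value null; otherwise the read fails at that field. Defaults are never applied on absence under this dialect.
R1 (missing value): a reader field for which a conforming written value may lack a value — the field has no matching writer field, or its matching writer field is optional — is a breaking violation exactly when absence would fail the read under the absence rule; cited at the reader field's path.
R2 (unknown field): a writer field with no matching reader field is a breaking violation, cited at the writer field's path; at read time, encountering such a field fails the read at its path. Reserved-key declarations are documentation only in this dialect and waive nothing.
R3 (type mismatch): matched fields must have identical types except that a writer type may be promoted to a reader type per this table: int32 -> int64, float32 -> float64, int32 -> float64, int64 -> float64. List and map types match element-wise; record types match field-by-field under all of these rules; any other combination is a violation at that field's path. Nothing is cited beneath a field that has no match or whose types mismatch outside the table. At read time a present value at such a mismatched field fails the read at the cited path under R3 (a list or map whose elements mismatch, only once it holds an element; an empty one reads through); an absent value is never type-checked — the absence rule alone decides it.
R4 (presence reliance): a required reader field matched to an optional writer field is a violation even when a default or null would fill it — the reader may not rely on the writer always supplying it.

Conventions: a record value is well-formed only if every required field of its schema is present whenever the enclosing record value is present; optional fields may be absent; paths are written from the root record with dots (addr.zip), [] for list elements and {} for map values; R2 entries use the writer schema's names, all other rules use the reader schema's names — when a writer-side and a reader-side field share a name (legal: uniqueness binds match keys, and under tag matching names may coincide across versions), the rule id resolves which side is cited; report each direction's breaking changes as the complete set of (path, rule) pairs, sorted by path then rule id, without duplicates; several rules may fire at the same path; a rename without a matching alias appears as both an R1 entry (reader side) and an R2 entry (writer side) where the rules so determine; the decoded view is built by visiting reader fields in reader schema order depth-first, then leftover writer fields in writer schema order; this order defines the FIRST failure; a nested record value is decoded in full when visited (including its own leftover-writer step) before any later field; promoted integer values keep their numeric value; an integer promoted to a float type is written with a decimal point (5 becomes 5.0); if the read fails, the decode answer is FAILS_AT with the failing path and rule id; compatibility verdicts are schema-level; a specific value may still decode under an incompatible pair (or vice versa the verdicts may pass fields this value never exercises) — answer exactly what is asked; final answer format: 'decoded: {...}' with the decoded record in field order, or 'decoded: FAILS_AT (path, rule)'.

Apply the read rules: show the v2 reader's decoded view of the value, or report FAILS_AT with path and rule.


decoded: FAILS_AT (factor, R1)

arrows below run writer -> reader for Invoice
decode (reader v2):
  active := false
  read fails at factor under R1 (no fill)
  => FAILS_AT (factor, R1)
diffs on Invoice not affecting the asked answer:
  field signature in record Invoice: type bytes changed to int64 -> changes Invoice's schema-level verdicts only — the decode of this value is the same
  field checksum in record Invoice: type bytes changed to int64 (its default is dropped) -> changes Invoice's schema-level verdicts only — the decode of this value is the same
  removed field scores from record Invoice -> changes Invoice's schema-level verdicts only — the decode of this value is the same


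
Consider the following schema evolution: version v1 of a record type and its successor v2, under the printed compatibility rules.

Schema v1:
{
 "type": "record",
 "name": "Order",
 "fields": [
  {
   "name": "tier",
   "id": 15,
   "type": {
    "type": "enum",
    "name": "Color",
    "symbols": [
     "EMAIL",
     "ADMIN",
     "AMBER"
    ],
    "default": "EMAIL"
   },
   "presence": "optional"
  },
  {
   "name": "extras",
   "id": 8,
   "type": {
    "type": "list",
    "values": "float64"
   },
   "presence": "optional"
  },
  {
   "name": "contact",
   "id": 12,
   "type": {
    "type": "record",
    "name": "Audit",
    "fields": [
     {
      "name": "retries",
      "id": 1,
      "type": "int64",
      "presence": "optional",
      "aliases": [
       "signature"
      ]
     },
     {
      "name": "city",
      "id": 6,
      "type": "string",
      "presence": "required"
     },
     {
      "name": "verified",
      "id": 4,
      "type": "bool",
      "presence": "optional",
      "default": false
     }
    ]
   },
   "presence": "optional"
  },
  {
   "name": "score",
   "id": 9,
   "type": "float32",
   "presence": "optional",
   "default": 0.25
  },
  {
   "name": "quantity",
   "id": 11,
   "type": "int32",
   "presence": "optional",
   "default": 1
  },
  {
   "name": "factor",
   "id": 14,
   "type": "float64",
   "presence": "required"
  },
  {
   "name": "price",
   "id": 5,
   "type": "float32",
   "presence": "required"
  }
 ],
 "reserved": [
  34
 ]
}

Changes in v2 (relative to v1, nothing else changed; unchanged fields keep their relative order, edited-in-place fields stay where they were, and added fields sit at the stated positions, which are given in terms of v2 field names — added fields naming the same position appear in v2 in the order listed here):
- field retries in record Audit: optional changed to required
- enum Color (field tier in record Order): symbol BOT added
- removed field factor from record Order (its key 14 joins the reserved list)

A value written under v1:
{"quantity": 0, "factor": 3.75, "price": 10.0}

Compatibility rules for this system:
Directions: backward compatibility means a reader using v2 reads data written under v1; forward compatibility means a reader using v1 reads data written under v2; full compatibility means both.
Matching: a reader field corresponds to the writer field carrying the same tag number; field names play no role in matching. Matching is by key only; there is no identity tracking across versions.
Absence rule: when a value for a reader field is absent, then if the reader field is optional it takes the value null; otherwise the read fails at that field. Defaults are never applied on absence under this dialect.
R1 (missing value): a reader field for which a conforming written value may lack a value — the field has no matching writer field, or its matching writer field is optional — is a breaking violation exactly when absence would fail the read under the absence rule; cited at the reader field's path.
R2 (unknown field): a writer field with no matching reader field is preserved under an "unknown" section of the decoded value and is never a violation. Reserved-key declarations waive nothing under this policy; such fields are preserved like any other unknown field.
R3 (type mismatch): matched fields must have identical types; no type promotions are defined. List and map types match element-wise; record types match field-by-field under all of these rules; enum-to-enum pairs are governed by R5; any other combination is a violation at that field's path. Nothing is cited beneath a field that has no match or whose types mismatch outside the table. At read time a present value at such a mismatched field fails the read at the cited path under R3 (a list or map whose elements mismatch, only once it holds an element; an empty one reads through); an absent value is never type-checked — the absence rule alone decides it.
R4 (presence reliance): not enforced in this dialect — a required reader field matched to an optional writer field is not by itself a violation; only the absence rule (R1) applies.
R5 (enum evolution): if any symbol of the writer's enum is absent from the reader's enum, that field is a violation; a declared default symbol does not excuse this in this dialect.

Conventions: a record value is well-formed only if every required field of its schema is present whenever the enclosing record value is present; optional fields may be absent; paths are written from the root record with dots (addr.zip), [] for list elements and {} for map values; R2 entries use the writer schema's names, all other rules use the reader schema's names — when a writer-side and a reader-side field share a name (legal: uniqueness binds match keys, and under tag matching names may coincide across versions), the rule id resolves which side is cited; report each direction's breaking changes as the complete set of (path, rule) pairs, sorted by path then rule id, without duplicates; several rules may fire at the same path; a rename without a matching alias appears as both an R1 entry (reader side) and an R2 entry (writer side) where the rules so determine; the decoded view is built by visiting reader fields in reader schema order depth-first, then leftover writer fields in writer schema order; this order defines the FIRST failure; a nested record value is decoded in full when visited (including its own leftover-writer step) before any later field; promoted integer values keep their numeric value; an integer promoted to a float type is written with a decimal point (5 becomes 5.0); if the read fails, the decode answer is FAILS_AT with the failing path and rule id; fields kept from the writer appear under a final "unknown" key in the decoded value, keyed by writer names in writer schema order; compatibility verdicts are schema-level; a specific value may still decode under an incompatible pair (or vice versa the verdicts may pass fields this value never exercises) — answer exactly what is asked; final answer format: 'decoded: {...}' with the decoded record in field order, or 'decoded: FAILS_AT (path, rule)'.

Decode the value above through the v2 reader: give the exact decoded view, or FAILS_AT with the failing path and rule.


the writer's type comes first in each Order pair
migrating the Order value to v2:
  tier := null (not supplied -> null)
  extras := null (not supplied -> null)
  contact := null (not supplied -> null)
  score := null (not supplied -> null)
  quantity := 0
  price := 10.0
  writer factor: kept under "unknown"
  => decoded: {"tier": null, "extras": null, "contact": null, "score": null, "quantity": 0, "price": 10.0, "unknown": {"factor": 3.75}}
checking off the Order differences that do not matter here:
  field retries in record Audit: optional changed to required -> schema-level compatibility only; this Order value's decode is unchanged
  enum Color (field tier in record Order): symbol BOT added -> schema-level compatibility only; this Order value's decode is unchanged

decoded: {"tier": null, "extras": null, "contact": null, "score": null, "quantity": 0, "price": 10.0, "unknown": {"factor": 3.75}}


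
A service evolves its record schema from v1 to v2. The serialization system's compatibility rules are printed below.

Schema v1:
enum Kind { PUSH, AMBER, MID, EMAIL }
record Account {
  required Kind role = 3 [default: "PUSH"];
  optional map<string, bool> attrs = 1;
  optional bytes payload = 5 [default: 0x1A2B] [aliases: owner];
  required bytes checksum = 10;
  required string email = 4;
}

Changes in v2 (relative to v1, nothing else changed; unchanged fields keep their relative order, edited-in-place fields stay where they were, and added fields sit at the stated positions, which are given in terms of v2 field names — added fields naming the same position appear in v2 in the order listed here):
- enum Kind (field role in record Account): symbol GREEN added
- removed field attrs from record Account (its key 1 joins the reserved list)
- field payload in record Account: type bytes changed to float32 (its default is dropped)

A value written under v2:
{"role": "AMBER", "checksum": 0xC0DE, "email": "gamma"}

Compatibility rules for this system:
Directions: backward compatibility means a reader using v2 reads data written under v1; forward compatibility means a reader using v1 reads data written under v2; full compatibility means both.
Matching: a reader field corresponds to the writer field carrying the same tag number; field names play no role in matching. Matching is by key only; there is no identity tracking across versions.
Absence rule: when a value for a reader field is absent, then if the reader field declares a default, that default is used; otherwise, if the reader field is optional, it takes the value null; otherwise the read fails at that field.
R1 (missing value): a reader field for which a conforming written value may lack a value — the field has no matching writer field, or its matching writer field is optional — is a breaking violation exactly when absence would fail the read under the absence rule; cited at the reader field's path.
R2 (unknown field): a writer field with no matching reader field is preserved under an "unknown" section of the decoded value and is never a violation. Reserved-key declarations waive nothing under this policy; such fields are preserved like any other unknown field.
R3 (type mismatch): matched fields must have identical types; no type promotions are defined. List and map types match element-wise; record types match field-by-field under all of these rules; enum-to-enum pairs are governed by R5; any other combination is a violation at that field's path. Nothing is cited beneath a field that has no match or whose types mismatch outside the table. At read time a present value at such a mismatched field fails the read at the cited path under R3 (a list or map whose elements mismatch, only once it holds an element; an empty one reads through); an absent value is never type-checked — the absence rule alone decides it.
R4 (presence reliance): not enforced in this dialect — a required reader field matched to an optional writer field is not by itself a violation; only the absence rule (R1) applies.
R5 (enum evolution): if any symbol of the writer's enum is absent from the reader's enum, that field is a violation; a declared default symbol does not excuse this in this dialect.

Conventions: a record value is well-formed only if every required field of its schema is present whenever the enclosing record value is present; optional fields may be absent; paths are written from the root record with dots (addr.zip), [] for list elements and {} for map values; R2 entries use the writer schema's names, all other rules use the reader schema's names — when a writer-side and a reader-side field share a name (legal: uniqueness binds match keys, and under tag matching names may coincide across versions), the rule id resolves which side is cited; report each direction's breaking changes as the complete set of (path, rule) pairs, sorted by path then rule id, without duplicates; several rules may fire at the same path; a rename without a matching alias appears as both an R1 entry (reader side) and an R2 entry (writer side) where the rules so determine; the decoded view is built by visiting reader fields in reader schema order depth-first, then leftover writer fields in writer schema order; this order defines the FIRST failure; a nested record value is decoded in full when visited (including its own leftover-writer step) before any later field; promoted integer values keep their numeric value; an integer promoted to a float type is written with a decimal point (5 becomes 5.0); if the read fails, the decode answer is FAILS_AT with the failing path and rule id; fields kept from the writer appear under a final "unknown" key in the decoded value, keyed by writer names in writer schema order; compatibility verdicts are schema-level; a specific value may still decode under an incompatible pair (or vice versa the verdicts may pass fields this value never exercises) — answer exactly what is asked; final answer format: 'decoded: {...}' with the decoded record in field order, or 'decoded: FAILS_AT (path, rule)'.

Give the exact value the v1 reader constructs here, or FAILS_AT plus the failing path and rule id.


decoded: {"role": "AMBER", "attrs": null, "payload": 0x1A2B, "checksum": 0xC0DE, "email": "gamma"}

arrows below run writer -> reader for Account
decoding the Account value with the v1 reader:
  role := "AMBER"
  attrs := null (absent, optional -> null)
  payload := 0x1A2B (absent -> default)
  checksum := 0xC0DE
  email := "gamma"
  => decoded: {"role": "AMBER", "attrs": null, "payload": 0x1A2B, "checksum": 0xC0DE, "email": "gamma"}
diffs on Account not affecting the asked answer:
  enum Kind (field role in record Account): symbol GREEN added -> a verdict-level change on Account — the shown value reads the same
  removed field attrs from record Account (its key 1 joins the reserved list) -> no rule fires on it and the decoded Account view is identical with or without it
  field payload in record Account: type bytes changed to float32 (its default is dropped) -> a verdict-level change on Account — the shown value reads the same


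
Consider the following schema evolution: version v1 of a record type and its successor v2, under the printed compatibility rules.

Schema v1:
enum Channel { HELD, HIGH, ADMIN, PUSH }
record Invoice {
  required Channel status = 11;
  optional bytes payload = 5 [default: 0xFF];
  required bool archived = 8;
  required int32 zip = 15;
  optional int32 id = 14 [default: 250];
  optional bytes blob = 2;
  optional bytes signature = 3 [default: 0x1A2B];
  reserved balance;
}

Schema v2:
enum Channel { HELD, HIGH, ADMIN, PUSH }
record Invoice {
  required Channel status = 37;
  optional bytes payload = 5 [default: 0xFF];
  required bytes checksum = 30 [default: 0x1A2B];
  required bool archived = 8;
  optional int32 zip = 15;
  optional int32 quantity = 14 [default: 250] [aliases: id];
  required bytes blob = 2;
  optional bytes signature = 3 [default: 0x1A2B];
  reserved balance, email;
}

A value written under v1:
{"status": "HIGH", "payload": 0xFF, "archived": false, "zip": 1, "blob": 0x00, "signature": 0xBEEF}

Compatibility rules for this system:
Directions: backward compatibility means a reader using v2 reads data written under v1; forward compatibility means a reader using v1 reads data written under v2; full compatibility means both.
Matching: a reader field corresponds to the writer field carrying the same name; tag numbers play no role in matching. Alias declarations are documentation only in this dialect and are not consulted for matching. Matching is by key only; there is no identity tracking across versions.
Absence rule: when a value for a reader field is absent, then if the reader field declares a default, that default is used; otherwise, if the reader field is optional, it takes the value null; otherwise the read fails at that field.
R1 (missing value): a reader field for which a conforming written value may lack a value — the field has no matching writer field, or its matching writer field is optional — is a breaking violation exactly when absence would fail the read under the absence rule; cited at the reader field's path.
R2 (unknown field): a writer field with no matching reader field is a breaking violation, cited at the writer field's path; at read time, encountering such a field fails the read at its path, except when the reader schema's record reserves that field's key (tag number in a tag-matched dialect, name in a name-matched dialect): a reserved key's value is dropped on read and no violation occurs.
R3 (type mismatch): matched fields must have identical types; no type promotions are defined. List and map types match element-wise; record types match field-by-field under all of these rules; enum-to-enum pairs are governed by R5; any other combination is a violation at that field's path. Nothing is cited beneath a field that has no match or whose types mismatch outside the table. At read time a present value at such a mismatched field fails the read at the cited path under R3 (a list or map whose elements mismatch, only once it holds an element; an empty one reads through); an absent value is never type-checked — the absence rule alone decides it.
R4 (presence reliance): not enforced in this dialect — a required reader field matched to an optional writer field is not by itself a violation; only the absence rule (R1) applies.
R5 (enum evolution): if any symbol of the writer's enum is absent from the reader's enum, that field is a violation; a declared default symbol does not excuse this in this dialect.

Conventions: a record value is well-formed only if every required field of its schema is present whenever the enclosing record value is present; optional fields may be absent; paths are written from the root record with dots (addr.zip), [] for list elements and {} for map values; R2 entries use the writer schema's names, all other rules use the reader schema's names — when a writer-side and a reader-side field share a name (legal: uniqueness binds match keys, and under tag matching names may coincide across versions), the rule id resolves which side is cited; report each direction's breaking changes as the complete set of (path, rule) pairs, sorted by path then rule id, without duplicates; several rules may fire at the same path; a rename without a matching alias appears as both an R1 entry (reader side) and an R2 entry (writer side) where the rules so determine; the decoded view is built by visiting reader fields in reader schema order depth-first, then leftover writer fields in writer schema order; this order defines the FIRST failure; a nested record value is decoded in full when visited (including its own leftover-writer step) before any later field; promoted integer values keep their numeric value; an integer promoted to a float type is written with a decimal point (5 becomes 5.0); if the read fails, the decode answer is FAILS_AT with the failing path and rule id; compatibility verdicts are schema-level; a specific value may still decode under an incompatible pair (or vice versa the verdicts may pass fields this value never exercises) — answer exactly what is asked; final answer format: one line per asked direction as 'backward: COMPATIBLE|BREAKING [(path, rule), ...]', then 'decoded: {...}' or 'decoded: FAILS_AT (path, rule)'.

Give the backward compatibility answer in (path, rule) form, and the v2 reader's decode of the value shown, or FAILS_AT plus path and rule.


the writer's type comes first in each Invoice pair
backward on Invoice — v2 reading data written by v1:
  status <- status (Channel -> Channel, writer required)
  payload <- payload (bytes -> bytes, writer optional)
  checksum: no writer match
  archived <- archived (bool -> bool, writer required)
  zip <- zip (int32 -> int32, writer required)
  quantity: no writer match
  blob <- blob (bytes -> bytes, writer optional)
  signature <- signature (bytes -> bytes, writer optional)
  leftover writer field: id
  rule R1 violated at blob
  rule R2 violated at id
  => backward verdict for Invoice: BREAKING, 2 violation(s)
decoding the Invoice value with the v2 reader:
  status := "HIGH"
  payload := 0xFF
  checksum := 0x1A2B (missing; default applied)
  archived := false
  zip := 1
  quantity := 250 (missing; default applied)
  blob := 0x00
  signature := 0xBEEF
  => decoded: {"status": "HIGH", "payload": 0xFF, "checksum": 0x1A2B, "archived": false, "zip": 1, "quantity": 250, "blob": 0x00, "signature": 0xBEEF}
the rest of the Invoice diff is inert for this question:
  field zip in record Invoice: required changed to optional -> affects forward compatibility only, which is not asked
  field status in record Invoice: tag 11 changed to 37 -> inert for the asked Invoice verdict: nothing fires

backward: BREAKING [(blob, R1), (id, R2)]; decoded: {"status": "HIGH", "payload": 0xFF, "checksum": 0x1A2B, "archived": false, "zip": 1, "quantity": 250, "blob": 0x00, "signature": 0xBEEF}


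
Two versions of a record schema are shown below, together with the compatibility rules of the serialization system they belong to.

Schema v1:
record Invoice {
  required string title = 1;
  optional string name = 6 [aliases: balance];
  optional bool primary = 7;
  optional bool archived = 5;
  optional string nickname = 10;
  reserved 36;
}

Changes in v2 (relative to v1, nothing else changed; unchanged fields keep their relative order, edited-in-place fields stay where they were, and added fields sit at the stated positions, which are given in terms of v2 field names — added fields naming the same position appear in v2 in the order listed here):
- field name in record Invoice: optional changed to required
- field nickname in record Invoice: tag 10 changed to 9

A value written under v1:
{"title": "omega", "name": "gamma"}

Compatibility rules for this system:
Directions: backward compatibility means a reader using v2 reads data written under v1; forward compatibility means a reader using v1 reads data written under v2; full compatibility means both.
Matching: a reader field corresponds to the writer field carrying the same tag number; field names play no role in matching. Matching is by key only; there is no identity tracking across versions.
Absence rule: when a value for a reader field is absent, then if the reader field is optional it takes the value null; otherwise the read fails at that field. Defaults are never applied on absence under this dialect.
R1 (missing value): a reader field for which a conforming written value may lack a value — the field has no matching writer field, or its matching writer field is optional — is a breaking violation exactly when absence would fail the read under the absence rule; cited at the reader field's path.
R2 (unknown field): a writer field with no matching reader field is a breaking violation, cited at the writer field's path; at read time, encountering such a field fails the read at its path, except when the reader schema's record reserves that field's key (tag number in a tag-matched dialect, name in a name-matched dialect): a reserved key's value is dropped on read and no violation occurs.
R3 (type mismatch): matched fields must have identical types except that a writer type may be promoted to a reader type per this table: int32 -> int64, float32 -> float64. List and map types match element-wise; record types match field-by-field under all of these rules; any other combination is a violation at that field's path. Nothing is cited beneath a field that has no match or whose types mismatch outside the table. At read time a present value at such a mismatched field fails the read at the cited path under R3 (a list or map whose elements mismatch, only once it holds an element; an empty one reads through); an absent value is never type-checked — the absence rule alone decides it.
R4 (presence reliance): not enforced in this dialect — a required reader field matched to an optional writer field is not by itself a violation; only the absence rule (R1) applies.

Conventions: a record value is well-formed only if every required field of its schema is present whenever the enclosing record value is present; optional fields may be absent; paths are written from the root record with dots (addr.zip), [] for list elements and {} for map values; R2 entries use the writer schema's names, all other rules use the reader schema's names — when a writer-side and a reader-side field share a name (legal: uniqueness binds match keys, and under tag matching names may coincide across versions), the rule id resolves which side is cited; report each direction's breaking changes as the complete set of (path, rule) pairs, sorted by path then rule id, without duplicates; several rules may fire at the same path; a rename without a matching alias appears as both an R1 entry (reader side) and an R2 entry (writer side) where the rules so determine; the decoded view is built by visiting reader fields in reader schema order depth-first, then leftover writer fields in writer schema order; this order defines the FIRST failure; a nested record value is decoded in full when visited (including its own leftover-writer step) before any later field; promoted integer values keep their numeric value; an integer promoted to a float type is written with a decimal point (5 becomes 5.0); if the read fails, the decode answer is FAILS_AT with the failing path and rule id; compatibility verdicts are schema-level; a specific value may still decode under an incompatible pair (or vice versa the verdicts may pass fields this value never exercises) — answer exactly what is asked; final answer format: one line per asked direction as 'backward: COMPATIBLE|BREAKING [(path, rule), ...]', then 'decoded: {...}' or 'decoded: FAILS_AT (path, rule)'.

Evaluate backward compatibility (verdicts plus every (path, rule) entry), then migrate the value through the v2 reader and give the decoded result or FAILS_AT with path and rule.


the writer's type comes first in each Invoice pair
backward pass over Invoice, reader schema v2, writer schema v1:
  writer required, string -> string: reader title maps from writer title
  writer optional, string -> string: reader name maps from writer name
  writer optional, bool -> bool: reader primary maps from writer primary
  writer optional, bool -> bool: reader archived maps from writer archived
  nickname has no writer counterpart
  writer nickname: unknown to reader
  rule R1 violated at name
  rule R2 violated at nickname
  => backward: BREAKING (2)
decode walk for Invoice under reader schema v2:
  title := "omega"
  name := "gamma"
  primary := null (missing; optional => null)
  archived := null (missing; optional => null)
  nickname := null (missing; optional => null)
  => decoded: {"title": "omega", "name": "gamma", "primary": null, "archived": null, "nickname": null}

backward: BREAKING [(name, R1), (nickname, R2)]; decoded: {"title": "omega", "name": "gamma", "primary": null, "archived": null, "nickname": null}


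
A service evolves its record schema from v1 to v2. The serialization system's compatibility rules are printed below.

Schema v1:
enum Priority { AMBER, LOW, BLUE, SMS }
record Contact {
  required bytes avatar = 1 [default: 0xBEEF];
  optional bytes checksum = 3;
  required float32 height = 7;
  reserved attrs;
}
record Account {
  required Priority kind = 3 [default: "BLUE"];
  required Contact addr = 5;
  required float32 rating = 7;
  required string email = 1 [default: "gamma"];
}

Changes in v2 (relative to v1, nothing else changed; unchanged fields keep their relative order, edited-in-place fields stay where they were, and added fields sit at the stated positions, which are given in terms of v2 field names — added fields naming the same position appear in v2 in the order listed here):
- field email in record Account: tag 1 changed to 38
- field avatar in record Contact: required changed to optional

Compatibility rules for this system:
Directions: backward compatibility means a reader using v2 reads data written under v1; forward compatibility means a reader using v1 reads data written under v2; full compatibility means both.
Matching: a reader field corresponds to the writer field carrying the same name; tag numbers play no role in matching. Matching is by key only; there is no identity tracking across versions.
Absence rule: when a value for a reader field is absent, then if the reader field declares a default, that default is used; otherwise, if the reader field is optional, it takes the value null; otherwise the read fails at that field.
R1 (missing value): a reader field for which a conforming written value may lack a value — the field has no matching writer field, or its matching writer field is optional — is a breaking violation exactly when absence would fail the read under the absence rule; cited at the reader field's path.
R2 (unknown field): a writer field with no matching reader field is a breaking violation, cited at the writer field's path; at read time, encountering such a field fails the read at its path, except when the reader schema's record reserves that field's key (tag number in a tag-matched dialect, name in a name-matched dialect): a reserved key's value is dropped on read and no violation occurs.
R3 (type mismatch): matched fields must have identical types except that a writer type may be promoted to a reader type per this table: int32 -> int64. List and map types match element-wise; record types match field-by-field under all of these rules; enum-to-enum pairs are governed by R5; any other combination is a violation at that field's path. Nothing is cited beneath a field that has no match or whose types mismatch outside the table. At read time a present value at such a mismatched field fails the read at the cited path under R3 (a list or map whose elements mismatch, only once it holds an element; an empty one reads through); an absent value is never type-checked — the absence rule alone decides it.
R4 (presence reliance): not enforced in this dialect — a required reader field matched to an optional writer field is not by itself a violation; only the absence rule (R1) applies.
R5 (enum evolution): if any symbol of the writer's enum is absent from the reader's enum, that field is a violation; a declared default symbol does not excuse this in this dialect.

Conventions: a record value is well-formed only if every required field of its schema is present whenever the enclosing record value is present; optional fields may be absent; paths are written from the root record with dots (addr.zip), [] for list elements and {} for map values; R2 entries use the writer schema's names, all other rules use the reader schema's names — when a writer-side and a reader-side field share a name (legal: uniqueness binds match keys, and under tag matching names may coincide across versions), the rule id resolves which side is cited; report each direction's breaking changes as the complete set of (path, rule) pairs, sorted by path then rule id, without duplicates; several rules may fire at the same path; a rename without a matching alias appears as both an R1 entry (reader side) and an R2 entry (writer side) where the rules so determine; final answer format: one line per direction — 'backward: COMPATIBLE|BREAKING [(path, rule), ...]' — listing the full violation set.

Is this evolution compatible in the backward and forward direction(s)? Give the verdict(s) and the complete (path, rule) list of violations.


the writer's type comes first in each Account pair
backward on Account — v2 reading data written by v1:
  kind: Priority -> Priority, writer required; from kind
  addr: Contact -> Contact, writer required; from addr
  rating: float32 -> float32, writer required; from rating
  email: string -> string, writer required; from email
  addr.avatar: bytes -> bytes, writer required; from addr.avatar
  addr.checksum: bytes -> bytes, writer optional; from addr.checksum
  addr.height: float32 -> float32, writer required; from addr.height
  nothing fires on Account: backward is COMPATIBLE
forward on Account — v1 reading data written by v2:
  kind: Priority -> Priority, writer required; from kind
  addr: Contact -> Contact, writer required; from addr
  rating: float32 -> float32, writer required; from rating
  email: string -> string, writer required; from email
  addr.avatar: bytes -> bytes, writer optional; from addr.avatar
  addr.checksum: bytes -> bytes, writer optional; from addr.checksum
  addr.height: float32 -> float32, writer required; from addr.height
  nothing fires on Account: forward is COMPATIBLE

backward: COMPATIBLE []; forward: COMPATIBLE []
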